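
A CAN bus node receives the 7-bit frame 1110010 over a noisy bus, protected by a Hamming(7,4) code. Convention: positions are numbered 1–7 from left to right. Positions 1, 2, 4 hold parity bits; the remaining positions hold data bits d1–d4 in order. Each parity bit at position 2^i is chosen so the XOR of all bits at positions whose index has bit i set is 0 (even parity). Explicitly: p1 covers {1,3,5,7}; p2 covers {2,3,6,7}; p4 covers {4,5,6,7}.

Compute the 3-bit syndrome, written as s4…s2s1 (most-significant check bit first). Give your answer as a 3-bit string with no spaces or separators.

110

s1 (pos 1,3,5,7): 1⊕1⊕0⊕0 = 0
s2 (pos 2,3,6,7): 1⊕1⊕1⊕0 = 1
s4 (pos 4,5,6,7): 0⊕0⊕1⊕0 = 1
Syndrome s4…s1 = 110 → error at position 6.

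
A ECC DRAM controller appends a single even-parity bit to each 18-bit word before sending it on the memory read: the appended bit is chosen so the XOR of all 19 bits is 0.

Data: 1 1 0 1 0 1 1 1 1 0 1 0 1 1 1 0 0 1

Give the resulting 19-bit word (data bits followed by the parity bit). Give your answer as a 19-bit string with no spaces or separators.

1101011110101110010

XOR of the 18 data bits: 1⊕1⊕0⊕1⊕0⊕1⊕1⊕1⊕1⊕0⊕1⊕0⊕1⊕1⊕1⊕0⊕0⊕1 = 0
Parity bit = 0 (so all 19 bits XOR to 0).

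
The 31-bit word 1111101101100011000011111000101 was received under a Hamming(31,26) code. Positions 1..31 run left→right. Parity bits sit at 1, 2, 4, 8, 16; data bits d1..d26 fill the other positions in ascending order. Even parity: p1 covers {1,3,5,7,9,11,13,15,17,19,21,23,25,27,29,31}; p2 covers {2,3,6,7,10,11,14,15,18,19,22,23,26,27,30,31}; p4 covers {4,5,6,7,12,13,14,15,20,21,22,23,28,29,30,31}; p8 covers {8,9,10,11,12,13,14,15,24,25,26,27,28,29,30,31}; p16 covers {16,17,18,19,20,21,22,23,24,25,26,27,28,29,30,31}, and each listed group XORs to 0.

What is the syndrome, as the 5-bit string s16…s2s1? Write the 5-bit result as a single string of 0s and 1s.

00111

s1 (pos 1,3,5,7,9,11,13,15,17,19,21,23,25,27,29,31): 1⊕1⊕1⊕1⊕0⊕1⊕0⊕1⊕0⊕0⊕1⊕1⊕1⊕0⊕1⊕1 = 1
s2 (pos 2,3,6,7,10,11,14,15,18,19,22,23,26,27,30,31): 1⊕1⊕0⊕1⊕1⊕1⊕0⊕1⊕0⊕0⊕1⊕1⊕0⊕0⊕0⊕1 = 1
s4 (pos 4,5,6,7,12,13,14,15,20,21,22,23,28,29,30,31): 1⊕1⊕0⊕1⊕0⊕0⊕0⊕1⊕0⊕1⊕1⊕1⊕0⊕1⊕0⊕1 = 1
s8 (pos 8,9,10,11,12,13,14,15,24,25,26,27,28,29,30,31): 1⊕0⊕1⊕1⊕0⊕0⊕0⊕1⊕1⊕1⊕0⊕0⊕0⊕1⊕0⊕1 = 0
s16 (pos 16,17,18,19,20,21,22,23,24,25,26,27,28,29,30,31): 1⊕0⊕0⊕0⊕0⊕1⊕1⊕1⊕1⊕1⊕0⊕0⊕0⊕1⊕0⊕1 = 0
Syndrome s16…s1 = 00111 → error at position 7.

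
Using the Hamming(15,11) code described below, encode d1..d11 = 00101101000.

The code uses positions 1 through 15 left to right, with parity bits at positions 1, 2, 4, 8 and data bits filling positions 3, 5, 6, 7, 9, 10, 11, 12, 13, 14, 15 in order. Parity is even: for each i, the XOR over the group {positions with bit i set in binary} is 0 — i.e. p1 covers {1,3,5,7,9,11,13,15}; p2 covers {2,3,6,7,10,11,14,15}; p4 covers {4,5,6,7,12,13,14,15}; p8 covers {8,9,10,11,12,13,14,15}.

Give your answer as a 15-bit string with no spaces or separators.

100001011101000

Place data at non-parity positions: p1 p2 0 p4 0 1 0 p8 1 1 0 1 0 0 0
p1 (pos 1,3,5,7,9,11,13,15): XOR of data positions = 0⊕0⊕0⊕1⊕0⊕0⊕0 = 1
p2 (pos 2,3,6,7,10,11,14,15): XOR of data positions = 0⊕1⊕0⊕1⊕0⊕0⊕0 = 0
p4 (pos 4,5,6,7,12,13,14,15): XOR of data positions = 0⊕1⊕0⊕1⊕0⊕0⊕0 = 0
p8 (pos 8,9,10,11,12,13,14,15): XOR of data positions = 1⊕1⊕0⊕1⊕0⊕0⊕0 = 1
Codeword: 100001011101000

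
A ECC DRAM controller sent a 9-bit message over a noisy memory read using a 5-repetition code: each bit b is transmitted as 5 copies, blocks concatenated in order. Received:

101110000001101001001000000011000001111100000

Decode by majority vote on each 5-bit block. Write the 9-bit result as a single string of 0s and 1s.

101000010

Block 1 (10111): 4 ones → 1
Block 2 (00000): 0 ones → 0
Block 3 (01101): 3 ones → 1
Block 4 (00100): 1 one → 0
Block 5 (10000): 1 one → 0
Block 6 (00011): 2 ones → 0
Block 7 (00000): 0 ones → 0
Block 8 (11111): 5 ones → 1
Block 9 (00000): 0 ones → 0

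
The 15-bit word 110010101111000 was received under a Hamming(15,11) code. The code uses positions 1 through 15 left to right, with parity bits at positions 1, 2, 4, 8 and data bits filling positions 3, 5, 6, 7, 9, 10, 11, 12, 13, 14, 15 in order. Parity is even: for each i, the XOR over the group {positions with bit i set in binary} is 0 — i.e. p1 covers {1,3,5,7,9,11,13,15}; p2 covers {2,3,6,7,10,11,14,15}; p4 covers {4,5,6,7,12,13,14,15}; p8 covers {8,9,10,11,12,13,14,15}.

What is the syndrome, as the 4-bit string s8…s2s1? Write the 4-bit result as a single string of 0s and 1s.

0101

s1 (pos 1,3,5,7,9,11,13,15): 1⊕0⊕1⊕1⊕1⊕1⊕0⊕0 = 1
s2 (pos 2,3,6,7,10,11,14,15): 1⊕0⊕0⊕1⊕1⊕1⊕0⊕0 = 0
s4 (pos 4,5,6,7,12,13,14,15): 0⊕1⊕0⊕1⊕1⊕0⊕0⊕0 = 1
s8 (pos 8,9,10,11,12,13,14,15): 0⊕1⊕1⊕1⊕1⊕0⊕0⊕0 = 0
Syndrome s8…s1 = 0101 → error at position 5.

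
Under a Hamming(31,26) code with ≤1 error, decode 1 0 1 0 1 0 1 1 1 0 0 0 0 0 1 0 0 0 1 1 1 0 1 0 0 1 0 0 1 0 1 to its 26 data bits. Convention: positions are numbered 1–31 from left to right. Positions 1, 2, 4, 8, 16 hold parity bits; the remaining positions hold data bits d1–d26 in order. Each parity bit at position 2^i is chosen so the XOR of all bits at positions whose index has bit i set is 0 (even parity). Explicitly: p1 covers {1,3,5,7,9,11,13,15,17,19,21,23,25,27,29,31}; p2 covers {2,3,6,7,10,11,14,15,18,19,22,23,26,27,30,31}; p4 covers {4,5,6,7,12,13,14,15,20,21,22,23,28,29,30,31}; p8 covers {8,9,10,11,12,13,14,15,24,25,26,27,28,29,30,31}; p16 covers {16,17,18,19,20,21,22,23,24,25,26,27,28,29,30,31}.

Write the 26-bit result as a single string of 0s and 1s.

11011000001000110100100101

s1 (pos 1,3,5,7,9,11,13,15,17,19,21,23,25,27,29,31): 1⊕1⊕1⊕1⊕1⊕0⊕0⊕1⊕0⊕1⊕1⊕1⊕0⊕0⊕1⊕1 = 1
s2 (pos 2,3,6,7,10,11,14,15,18,19,22,23,26,27,30,31): 0⊕1⊕0⊕1⊕0⊕0⊕0⊕1⊕0⊕1⊕0⊕1⊕1⊕0⊕0⊕1 = 1
s4 (pos 4,5,6,7,12,13,14,15,20,21,22,23,28,29,30,31): 0⊕1⊕0⊕1⊕0⊕0⊕0⊕1⊕1⊕1⊕0⊕1⊕0⊕1⊕0⊕1 = 0
s8 (pos 8,9,10,11,12,13,14,15,24,25,26,27,28,29,30,31): 1⊕1⊕0⊕0⊕0⊕0⊕0⊕1⊕0⊕0⊕1⊕0⊕0⊕1⊕0⊕1 = 0
s16 (pos 16,17,18,19,20,21,22,23,24,25,26,27,28,29,30,31): 0⊕0⊕0⊕1⊕1⊕1⊕0⊕1⊕0⊕0⊕1⊕0⊕0⊕1⊕0⊕1 = 1
Syndrome s16…s1 = 10011 → error at position 19.
Flip position 19: 1010101110000010001110100100101 → 1010101110000010000110100100101
Read data bits from positions 3,5,6,7,9,10,11,12,13,14,15,17,18,19,20,21,22,23,24,25,26,27,28,29,30,31: 11011000001000110100100101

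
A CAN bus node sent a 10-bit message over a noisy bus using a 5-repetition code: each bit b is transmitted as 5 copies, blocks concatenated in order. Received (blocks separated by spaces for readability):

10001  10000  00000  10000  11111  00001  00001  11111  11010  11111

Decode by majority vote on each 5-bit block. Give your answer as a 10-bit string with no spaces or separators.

Block 1 (10001): 2 ones → 0
Block 2 (10000): 1 one → 0
Block 3 (00000): 0 ones → 0
Block 4 (10000): 1 one → 0
Block 5 (11111): 5 ones → 1
Block 6 (00001): 1 one → 0
Block 7 (00001): 1 one → 0
Block 8 (11111): 5 ones → 1
Block 9 (11010): 3 ones → 1
Block 10 (11111): 5 ones → 1

0000100111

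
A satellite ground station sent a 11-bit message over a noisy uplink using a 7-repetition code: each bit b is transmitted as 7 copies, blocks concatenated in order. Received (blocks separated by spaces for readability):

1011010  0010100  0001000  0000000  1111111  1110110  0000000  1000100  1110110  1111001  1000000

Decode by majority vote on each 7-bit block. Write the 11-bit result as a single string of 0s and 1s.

10001100110

Block 1 (1011010): 4 ones → 1
Block 2 (0010100): 2 ones → 0
Block 3 (0001000): 1 one → 0
Block 4 (0000000): 0 ones → 0
Block 5 (1111111): 7 ones → 1
Block 6 (1110110): 5 ones → 1
Block 7 (0000000): 0 ones → 0
Block 8 (1000100): 2 ones → 0
Block 9 (1110110): 5 ones → 1
Block 10 (1111001): 5 ones → 1
Block 11 (1000000): 1 one → 0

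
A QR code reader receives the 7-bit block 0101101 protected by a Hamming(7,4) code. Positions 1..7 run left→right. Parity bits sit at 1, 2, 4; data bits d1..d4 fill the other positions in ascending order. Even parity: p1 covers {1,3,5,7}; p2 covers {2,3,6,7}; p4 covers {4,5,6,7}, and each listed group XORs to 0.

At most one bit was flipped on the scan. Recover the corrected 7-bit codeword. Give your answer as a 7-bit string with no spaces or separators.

s1 (pos 1,3,5,7): 0⊕0⊕1⊕1 = 0
s2 (pos 2,3,6,7): 1⊕0⊕0⊕1 = 0
s4 (pos 4,5,6,7): 1⊕1⊕0⊕1 = 1
Syndrome s4…s1 = 100 → error at position 4.
Flip position 4: 0101101 → 0100101

0100101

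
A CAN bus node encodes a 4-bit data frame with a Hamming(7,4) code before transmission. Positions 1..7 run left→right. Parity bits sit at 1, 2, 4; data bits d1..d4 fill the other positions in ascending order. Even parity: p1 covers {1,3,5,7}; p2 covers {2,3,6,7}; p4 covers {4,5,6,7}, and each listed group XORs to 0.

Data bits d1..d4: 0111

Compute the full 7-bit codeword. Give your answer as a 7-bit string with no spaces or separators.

0001111

Place data at non-parity positions: p1 p2 0 p4 1 1 1
p1 (pos 1,3,5,7): XOR of data positions = 0⊕1⊕1 = 0
p2 (pos 2,3,6,7): XOR of data positions = 0⊕1⊕1 = 0
p4 (pos 4,5,6,7): XOR of data positions = 1⊕1⊕1 = 1
Codeword: 0001111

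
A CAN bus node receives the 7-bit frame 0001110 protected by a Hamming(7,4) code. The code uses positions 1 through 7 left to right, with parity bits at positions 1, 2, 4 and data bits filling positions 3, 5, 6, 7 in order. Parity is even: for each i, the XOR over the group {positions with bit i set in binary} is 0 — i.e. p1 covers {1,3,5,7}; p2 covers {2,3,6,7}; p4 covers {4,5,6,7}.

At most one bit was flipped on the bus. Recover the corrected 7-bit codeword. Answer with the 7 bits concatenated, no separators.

0001111

s1 (pos 1,3,5,7): 0⊕0⊕1⊕0 = 1
s2 (pos 2,3,6,7): 0⊕0⊕1⊕0 = 1
s4 (pos 4,5,6,7): 1⊕1⊕1⊕0 = 1
Syndrome s4…s1 = 111 → error at position 7.
Flip position 7: 0001110 → 0001111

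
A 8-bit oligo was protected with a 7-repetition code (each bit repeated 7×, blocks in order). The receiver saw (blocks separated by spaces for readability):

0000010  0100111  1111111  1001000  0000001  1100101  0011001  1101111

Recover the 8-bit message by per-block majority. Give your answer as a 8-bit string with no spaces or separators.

Block 1 (0000010): 1 one → 0
Block 2 (0100111): 4 ones → 1
Block 3 (1111111): 7 ones → 1
Block 4 (1001000): 2 ones → 0
Block 5 (0000001): 1 one → 0
Block 6 (1100101): 4 ones → 1
Block 7 (0011001): 3 ones → 0
Block 8 (1101111): 6 ones → 1

01100101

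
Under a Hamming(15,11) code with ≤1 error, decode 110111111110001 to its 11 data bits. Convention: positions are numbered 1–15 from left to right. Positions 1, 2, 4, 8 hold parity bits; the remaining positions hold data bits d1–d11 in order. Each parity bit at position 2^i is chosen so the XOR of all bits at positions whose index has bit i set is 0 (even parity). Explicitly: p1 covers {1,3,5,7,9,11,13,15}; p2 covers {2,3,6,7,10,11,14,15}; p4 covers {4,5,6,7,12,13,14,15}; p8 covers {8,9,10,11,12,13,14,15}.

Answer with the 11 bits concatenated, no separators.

s1 (pos 1,3,5,7,9,11,13,15): 1⊕0⊕1⊕1⊕1⊕1⊕0⊕1 = 0
s2 (pos 2,3,6,7,10,11,14,15): 1⊕0⊕1⊕1⊕1⊕1⊕0⊕1 = 0
s4 (pos 4,5,6,7,12,13,14,15): 1⊕1⊕1⊕1⊕0⊕0⊕0⊕1 = 1
s8 (pos 8,9,10,11,12,13,14,15): 1⊕1⊕1⊕1⊕0⊕0⊕0⊕1 = 1
Syndrome s8…s1 = 1100 → error at position 12.
Flip position 12: 110111111110001 → 110111111111001
Read data bits from positions 3,5,6,7,9,10,11,12,13,14,15: 01111111001

01111111001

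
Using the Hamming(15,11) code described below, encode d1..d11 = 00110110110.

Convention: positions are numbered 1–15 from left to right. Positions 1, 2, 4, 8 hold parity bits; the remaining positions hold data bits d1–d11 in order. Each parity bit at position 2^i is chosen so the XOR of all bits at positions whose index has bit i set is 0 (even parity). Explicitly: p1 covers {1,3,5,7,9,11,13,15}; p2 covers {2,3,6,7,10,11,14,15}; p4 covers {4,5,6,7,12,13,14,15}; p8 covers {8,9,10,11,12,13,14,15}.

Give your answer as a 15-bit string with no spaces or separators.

Place data at non-parity positions: p1 p2 0 p4 0 1 1 p8 0 1 1 0 1 1 0
p1 (pos 1,3,5,7,9,11,13,15): XOR of data positions = 0⊕0⊕1⊕0⊕1⊕1⊕0 = 1
p2 (pos 2,3,6,7,10,11,14,15): XOR of data positions = 0⊕1⊕1⊕1⊕1⊕1⊕0 = 1
p4 (pos 4,5,6,7,12,13,14,15): XOR of data positions = 0⊕1⊕1⊕0⊕1⊕1⊕0 = 0
p8 (pos 8,9,10,11,12,13,14,15): XOR of data positions = 0⊕1⊕1⊕0⊕1⊕1⊕0 = 0
Codeword: 110001100110110

110001100110110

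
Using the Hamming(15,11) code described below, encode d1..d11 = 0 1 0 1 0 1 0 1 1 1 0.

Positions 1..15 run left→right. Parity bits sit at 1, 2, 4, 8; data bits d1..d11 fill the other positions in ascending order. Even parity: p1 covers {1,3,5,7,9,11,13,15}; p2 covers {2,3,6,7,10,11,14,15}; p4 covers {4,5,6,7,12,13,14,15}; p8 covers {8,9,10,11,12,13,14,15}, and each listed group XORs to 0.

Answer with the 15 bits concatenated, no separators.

Place data at non-parity positions: p1 p2 0 p4 1 0 1 p8 0 1 0 1 1 1 0
p1 (pos 1,3,5,7,9,11,13,15): XOR of data positions = 0⊕1⊕1⊕0⊕0⊕1⊕0 = 1
p2 (pos 2,3,6,7,10,11,14,15): XOR of data positions = 0⊕0⊕1⊕1⊕0⊕1⊕0 = 1
p4 (pos 4,5,6,7,12,13,14,15): XOR of data positions = 1⊕0⊕1⊕1⊕1⊕1⊕0 = 1
p8 (pos 8,9,10,11,12,13,14,15): XOR of data positions = 0⊕1⊕0⊕1⊕1⊕1⊕0 = 0
Codeword: 110110100101110

110110100101110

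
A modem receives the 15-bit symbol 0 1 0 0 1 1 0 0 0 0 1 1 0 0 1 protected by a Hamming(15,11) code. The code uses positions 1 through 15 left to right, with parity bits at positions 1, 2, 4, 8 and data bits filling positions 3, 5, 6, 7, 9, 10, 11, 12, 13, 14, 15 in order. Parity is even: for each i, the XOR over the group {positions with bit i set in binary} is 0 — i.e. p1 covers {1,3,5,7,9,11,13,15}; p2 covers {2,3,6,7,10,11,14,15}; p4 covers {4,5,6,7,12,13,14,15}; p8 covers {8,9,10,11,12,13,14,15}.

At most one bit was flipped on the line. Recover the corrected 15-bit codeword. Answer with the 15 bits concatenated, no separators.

s1 (pos 1,3,5,7,9,11,13,15): 0⊕0⊕1⊕0⊕0⊕1⊕0⊕1 = 1
s2 (pos 2,3,6,7,10,11,14,15): 1⊕0⊕1⊕0⊕0⊕1⊕0⊕1 = 0
s4 (pos 4,5,6,7,12,13,14,15): 0⊕1⊕1⊕0⊕1⊕0⊕0⊕1 = 0
s8 (pos 8,9,10,11,12,13,14,15): 0⊕0⊕0⊕1⊕1⊕0⊕0⊕1 = 1
Syndrome s8…s1 = 1001 → error at position 9.
Flip position 9: 010011000011001 → 010011001011001

010011001011001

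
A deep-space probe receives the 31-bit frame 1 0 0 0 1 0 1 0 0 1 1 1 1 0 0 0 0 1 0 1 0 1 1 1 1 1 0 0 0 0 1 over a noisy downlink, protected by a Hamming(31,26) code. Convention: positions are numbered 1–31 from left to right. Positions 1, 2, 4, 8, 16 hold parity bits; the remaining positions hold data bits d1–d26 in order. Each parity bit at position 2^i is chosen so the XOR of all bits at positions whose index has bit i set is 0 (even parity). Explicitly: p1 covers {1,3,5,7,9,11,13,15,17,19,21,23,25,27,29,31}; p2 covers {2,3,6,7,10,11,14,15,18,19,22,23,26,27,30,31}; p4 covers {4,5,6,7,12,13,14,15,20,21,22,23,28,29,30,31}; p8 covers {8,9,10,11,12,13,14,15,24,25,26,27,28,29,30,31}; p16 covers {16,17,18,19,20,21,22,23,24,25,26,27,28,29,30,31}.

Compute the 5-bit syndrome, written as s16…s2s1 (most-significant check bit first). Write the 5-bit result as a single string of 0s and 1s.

s1 (pos 1,3,5,7,9,11,13,15,17,19,21,23,25,27,29,31): 1⊕0⊕1⊕1⊕0⊕1⊕1⊕0⊕0⊕0⊕0⊕1⊕1⊕0⊕0⊕1 = 0
s2 (pos 2,3,6,7,10,11,14,15,18,19,22,23,26,27,30,31): 0⊕0⊕0⊕1⊕1⊕1⊕0⊕0⊕1⊕0⊕1⊕1⊕1⊕0⊕0⊕1 = 0
s4 (pos 4,5,6,7,12,13,14,15,20,21,22,23,28,29,30,31): 0⊕1⊕0⊕1⊕1⊕1⊕0⊕0⊕1⊕0⊕1⊕1⊕0⊕0⊕0⊕1 = 0
s8 (pos 8,9,10,11,12,13,14,15,24,25,26,27,28,29,30,31): 0⊕0⊕1⊕1⊕1⊕1⊕0⊕0⊕1⊕1⊕1⊕0⊕0⊕0⊕0⊕1 = 0
s16 (pos 16,17,18,19,20,21,22,23,24,25,26,27,28,29,30,31): 0⊕0⊕1⊕0⊕1⊕0⊕1⊕1⊕1⊕1⊕1⊕0⊕0⊕0⊕0⊕1 = 0
Syndrome s16…s1 = 00000 → no error.

00000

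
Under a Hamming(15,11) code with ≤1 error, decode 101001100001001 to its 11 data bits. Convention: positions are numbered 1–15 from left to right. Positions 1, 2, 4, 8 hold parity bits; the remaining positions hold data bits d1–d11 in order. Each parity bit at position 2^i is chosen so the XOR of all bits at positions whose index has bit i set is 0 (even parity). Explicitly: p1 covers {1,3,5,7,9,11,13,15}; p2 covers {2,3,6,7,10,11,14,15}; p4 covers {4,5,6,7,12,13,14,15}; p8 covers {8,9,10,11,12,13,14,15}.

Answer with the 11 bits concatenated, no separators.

10110001001

s1 (pos 1,3,5,7,9,11,13,15): 1⊕1⊕0⊕1⊕0⊕0⊕0⊕1 = 0
s2 (pos 2,3,6,7,10,11,14,15): 0⊕1⊕1⊕1⊕0⊕0⊕0⊕1 = 0
s4 (pos 4,5,6,7,12,13,14,15): 0⊕0⊕1⊕1⊕1⊕0⊕0⊕1 = 0
s8 (pos 8,9,10,11,12,13,14,15): 0⊕0⊕0⊕0⊕1⊕0⊕0⊕1 = 0
Syndrome s8…s1 = 0000 → no error.
Read data bits from positions 3,5,6,7,9,10,11,12,13,14,15: 10110001001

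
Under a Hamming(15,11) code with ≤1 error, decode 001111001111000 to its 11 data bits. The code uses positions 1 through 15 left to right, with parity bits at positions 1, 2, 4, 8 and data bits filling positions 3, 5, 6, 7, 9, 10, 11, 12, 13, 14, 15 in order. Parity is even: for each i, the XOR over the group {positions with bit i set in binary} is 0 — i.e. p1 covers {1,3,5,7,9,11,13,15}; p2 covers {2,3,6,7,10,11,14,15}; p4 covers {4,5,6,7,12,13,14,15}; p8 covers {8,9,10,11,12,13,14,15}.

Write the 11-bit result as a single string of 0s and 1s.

s1 (pos 1,3,5,7,9,11,13,15): 0⊕1⊕1⊕0⊕1⊕1⊕0⊕0 = 0
s2 (pos 2,3,6,7,10,11,14,15): 0⊕1⊕1⊕0⊕1⊕1⊕0⊕0 = 0
s4 (pos 4,5,6,7,12,13,14,15): 1⊕1⊕1⊕0⊕1⊕0⊕0⊕0 = 0
s8 (pos 8,9,10,11,12,13,14,15): 0⊕1⊕1⊕1⊕1⊕0⊕0⊕0 = 0
Syndrome s8…s1 = 0000 → no error.
Read data bits from positions 3,5,6,7,9,10,11,12,13,14,15: 11101111000

11101111000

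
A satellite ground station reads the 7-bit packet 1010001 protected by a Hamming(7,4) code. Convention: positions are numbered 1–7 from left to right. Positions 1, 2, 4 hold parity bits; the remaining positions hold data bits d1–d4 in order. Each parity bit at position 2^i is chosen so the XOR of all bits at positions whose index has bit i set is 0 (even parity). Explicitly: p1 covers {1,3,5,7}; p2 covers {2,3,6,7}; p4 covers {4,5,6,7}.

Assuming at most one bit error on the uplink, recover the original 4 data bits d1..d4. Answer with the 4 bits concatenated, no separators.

s1 (pos 1,3,5,7): 1⊕1⊕0⊕1 = 1
s2 (pos 2,3,6,7): 0⊕1⊕0⊕1 = 0
s4 (pos 4,5,6,7): 0⊕0⊕0⊕1 = 1
Syndrome s4…s1 = 101 → error at position 5.
Flip position 5: 1010001 → 1010101
Read data bits from positions 3,5,6,7: 1101

1101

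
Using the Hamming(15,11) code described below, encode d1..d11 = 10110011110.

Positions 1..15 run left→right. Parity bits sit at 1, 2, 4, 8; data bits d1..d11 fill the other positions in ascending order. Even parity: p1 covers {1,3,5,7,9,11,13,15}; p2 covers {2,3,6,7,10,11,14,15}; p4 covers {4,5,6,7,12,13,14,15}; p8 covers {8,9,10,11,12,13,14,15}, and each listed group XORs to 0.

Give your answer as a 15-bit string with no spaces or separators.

Place data at non-parity positions: p1 p2 1 p4 0 1 1 p8 0 0 1 1 1 1 0
p1 (pos 1,3,5,7,9,11,13,15): XOR of data positions = 1⊕0⊕1⊕0⊕1⊕1⊕0 = 0
p2 (pos 2,3,6,7,10,11,14,15): XOR of data positions = 1⊕1⊕1⊕0⊕1⊕1⊕0 = 1
p4 (pos 4,5,6,7,12,13,14,15): XOR of data positions = 0⊕1⊕1⊕1⊕1⊕1⊕0 = 1
p8 (pos 8,9,10,11,12,13,14,15): XOR of data positions = 0⊕0⊕1⊕1⊕1⊕1⊕0 = 0
Codeword: 011101100011110

011101100011110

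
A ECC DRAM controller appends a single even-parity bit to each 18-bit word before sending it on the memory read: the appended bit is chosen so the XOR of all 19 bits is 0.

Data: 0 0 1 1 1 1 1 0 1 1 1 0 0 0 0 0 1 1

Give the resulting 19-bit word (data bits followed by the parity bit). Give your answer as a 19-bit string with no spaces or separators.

0011111011100000110

XOR of the 18 data bits: 0⊕0⊕1⊕1⊕1⊕1⊕1⊕0⊕1⊕1⊕1⊕0⊕0⊕0⊕0⊕0⊕1⊕1 = 0
Parity bit = 0 (so all 19 bits XOR to 0).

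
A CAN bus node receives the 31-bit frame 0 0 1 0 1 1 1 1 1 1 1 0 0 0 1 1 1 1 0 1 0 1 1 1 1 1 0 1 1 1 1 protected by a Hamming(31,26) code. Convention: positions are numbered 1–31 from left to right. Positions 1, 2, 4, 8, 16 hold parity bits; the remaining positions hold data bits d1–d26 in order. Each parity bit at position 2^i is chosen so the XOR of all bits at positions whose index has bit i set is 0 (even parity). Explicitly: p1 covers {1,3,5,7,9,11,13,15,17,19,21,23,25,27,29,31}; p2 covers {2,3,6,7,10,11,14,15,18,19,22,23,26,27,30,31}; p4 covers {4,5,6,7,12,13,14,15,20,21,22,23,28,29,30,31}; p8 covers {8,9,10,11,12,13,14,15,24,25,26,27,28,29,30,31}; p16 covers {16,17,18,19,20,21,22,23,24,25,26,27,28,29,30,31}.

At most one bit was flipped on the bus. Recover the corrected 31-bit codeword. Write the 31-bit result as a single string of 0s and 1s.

0010111111100011110111111101111

s1 (pos 1,3,5,7,9,11,13,15,17,19,21,23,25,27,29,31): 0⊕1⊕1⊕1⊕1⊕1⊕0⊕1⊕1⊕0⊕0⊕1⊕1⊕0⊕1⊕1 = 1
s2 (pos 2,3,6,7,10,11,14,15,18,19,22,23,26,27,30,31): 0⊕1⊕1⊕1⊕1⊕1⊕0⊕1⊕1⊕0⊕1⊕1⊕1⊕0⊕1⊕1 = 0
s4 (pos 4,5,6,7,12,13,14,15,20,21,22,23,28,29,30,31): 0⊕1⊕1⊕1⊕0⊕0⊕0⊕1⊕1⊕0⊕1⊕1⊕1⊕1⊕1⊕1 = 1
s8 (pos 8,9,10,11,12,13,14,15,24,25,26,27,28,29,30,31): 1⊕1⊕1⊕1⊕0⊕0⊕0⊕1⊕1⊕1⊕1⊕0⊕1⊕1⊕1⊕1 = 0
s16 (pos 16,17,18,19,20,21,22,23,24,25,26,27,28,29,30,31): 1⊕1⊕1⊕0⊕1⊕0⊕1⊕1⊕1⊕1⊕1⊕0⊕1⊕1⊕1⊕1 = 1
Syndrome s16…s1 = 10101 → error at position 21.
Flip position 21: 0010111111100011110101111101111 → 0010111111100011110111111101111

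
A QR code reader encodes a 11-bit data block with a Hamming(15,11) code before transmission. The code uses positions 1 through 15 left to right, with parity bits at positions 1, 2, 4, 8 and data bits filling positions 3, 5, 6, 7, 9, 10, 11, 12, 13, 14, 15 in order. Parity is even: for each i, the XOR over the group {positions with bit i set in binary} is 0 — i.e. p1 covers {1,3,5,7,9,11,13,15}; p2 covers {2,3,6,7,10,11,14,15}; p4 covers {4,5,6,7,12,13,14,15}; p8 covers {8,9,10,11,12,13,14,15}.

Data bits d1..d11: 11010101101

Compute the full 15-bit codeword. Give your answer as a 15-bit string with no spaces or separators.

Place data at non-parity positions: p1 p2 1 p4 1 0 1 p8 0 1 0 1 1 0 1
p1 (pos 1,3,5,7,9,11,13,15): XOR of data positions = 1⊕1⊕1⊕0⊕0⊕1⊕1 = 1
p2 (pos 2,3,6,7,10,11,14,15): XOR of data positions = 1⊕0⊕1⊕1⊕0⊕0⊕1 = 0
p4 (pos 4,5,6,7,12,13,14,15): XOR of data positions = 1⊕0⊕1⊕1⊕1⊕0⊕1 = 1
p8 (pos 8,9,10,11,12,13,14,15): XOR of data positions = 0⊕1⊕0⊕1⊕1⊕0⊕1 = 0
Codeword: 101110100101101

101110100101101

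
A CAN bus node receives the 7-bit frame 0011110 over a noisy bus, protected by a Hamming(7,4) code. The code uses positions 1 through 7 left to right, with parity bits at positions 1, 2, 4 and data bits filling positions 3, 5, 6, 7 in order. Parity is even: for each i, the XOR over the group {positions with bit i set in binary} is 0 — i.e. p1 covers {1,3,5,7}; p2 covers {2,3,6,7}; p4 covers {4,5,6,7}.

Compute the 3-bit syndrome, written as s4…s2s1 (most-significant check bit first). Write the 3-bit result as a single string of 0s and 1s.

100

s1 (pos 1,3,5,7): 0⊕1⊕1⊕0 = 0
s2 (pos 2,3,6,7): 0⊕1⊕1⊕0 = 0
s4 (pos 4,5,6,7): 1⊕1⊕1⊕0 = 1
Syndrome s4…s1 = 100 → error at position 4.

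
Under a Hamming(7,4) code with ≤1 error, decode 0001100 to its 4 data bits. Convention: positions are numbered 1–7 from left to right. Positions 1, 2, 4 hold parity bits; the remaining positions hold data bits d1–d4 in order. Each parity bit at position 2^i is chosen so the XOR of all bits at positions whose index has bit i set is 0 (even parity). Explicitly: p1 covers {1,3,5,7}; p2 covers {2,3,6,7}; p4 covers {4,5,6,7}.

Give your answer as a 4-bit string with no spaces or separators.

0100

s1 (pos 1,3,5,7): 0⊕0⊕1⊕0 = 1
s2 (pos 2,3,6,7): 0⊕0⊕0⊕0 = 0
s4 (pos 4,5,6,7): 1⊕1⊕0⊕0 = 0
Syndrome s4…s1 = 001 → error at position 1.
Flip position 1: 0001100 → 1001100
Read data bits from positions 3,5,6,7: 0100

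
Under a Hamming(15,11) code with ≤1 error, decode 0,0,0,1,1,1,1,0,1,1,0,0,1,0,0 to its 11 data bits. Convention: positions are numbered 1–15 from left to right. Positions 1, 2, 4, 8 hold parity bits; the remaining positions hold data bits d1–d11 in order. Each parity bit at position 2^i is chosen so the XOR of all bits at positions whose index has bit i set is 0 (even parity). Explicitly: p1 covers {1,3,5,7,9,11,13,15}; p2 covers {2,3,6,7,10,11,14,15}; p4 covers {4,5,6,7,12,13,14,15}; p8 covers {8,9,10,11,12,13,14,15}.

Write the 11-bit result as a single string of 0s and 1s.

01111100110

s1 (pos 1,3,5,7,9,11,13,15): 0⊕0⊕1⊕1⊕1⊕0⊕1⊕0 = 0
s2 (pos 2,3,6,7,10,11,14,15): 0⊕0⊕1⊕1⊕1⊕0⊕0⊕0 = 1
s4 (pos 4,5,6,7,12,13,14,15): 1⊕1⊕1⊕1⊕0⊕1⊕0⊕0 = 1
s8 (pos 8,9,10,11,12,13,14,15): 0⊕1⊕1⊕0⊕0⊕1⊕0⊕0 = 1
Syndrome s8…s1 = 1110 → error at position 14.
Flip position 14: 000111101100100 → 000111101100110
Read data bits from positions 3,5,6,7,9,10,11,12,13,14,15: 01111100110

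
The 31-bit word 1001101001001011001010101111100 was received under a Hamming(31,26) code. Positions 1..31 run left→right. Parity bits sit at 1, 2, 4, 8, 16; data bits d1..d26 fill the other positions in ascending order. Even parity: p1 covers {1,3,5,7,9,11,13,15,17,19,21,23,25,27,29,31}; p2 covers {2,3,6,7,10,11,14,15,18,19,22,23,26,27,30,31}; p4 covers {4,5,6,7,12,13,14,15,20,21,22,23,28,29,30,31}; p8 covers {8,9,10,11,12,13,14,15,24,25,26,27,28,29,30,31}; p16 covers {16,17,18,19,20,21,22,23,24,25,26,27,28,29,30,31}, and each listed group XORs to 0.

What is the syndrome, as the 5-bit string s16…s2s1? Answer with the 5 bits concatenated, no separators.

s1 (pos 1,3,5,7,9,11,13,15,17,19,21,23,25,27,29,31): 1⊕0⊕1⊕1⊕0⊕0⊕1⊕1⊕0⊕1⊕1⊕1⊕1⊕1⊕1⊕0 = 1
s2 (pos 2,3,6,7,10,11,14,15,18,19,22,23,26,27,30,31): 0⊕0⊕0⊕1⊕1⊕0⊕0⊕1⊕0⊕1⊕0⊕1⊕1⊕1⊕0⊕0 = 1
s4 (pos 4,5,6,7,12,13,14,15,20,21,22,23,28,29,30,31): 1⊕1⊕0⊕1⊕0⊕1⊕0⊕1⊕0⊕1⊕0⊕1⊕1⊕1⊕0⊕0 = 1
s8 (pos 8,9,10,11,12,13,14,15,24,25,26,27,28,29,30,31): 0⊕0⊕1⊕0⊕0⊕1⊕0⊕1⊕0⊕1⊕1⊕1⊕1⊕1⊕0⊕0 = 0
s16 (pos 16,17,18,19,20,21,22,23,24,25,26,27,28,29,30,31): 1⊕0⊕0⊕1⊕0⊕1⊕0⊕1⊕0⊕1⊕1⊕1⊕1⊕1⊕0⊕0 = 1
Syndrome s16…s1 = 10111 → error at position 23.

10111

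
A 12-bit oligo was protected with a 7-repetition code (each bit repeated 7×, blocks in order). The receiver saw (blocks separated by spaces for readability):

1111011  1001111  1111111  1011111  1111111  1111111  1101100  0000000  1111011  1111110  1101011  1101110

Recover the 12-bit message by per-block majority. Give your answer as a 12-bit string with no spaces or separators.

Block 1 (1111011): 6 ones → 1
Block 2 (1001111): 5 ones → 1
Block 3 (1111111): 7 ones → 1
Block 4 (1011111): 6 ones → 1
Block 5 (1111111): 7 ones → 1
Block 6 (1111111): 7 ones → 1
Block 7 (1101100): 4 ones → 1
Block 8 (0000000): 0 ones → 0
Block 9 (1111011): 6 ones → 1
Block 10 (1111110): 6 ones → 1
Block 11 (1101011): 5 ones → 1
Block 12 (1101110): 5 ones → 1

111111101111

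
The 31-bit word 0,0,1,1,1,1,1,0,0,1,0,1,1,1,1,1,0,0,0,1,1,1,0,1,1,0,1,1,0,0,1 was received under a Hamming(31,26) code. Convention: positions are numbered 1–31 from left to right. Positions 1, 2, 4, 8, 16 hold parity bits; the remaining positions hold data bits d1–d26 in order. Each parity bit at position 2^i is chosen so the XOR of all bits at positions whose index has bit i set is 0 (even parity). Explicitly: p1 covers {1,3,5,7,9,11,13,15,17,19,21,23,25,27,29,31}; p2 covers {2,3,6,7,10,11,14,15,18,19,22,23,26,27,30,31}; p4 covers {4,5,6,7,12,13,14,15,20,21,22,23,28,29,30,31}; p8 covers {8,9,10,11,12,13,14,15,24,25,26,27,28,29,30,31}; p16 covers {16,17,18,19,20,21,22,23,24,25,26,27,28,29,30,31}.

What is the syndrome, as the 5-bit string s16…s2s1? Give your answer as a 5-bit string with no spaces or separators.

s1 (pos 1,3,5,7,9,11,13,15,17,19,21,23,25,27,29,31): 0⊕1⊕1⊕1⊕0⊕0⊕1⊕1⊕0⊕0⊕1⊕0⊕1⊕1⊕0⊕1 = 1
s2 (pos 2,3,6,7,10,11,14,15,18,19,22,23,26,27,30,31): 0⊕1⊕1⊕1⊕1⊕0⊕1⊕1⊕0⊕0⊕1⊕0⊕0⊕1⊕0⊕1 = 1
s4 (pos 4,5,6,7,12,13,14,15,20,21,22,23,28,29,30,31): 1⊕1⊕1⊕1⊕1⊕1⊕1⊕1⊕1⊕1⊕1⊕0⊕1⊕0⊕0⊕1 = 1
s8 (pos 8,9,10,11,12,13,14,15,24,25,26,27,28,29,30,31): 0⊕0⊕1⊕0⊕1⊕1⊕1⊕1⊕1⊕1⊕0⊕1⊕1⊕0⊕0⊕1 = 0
s16 (pos 16,17,18,19,20,21,22,23,24,25,26,27,28,29,30,31): 1⊕0⊕0⊕0⊕1⊕1⊕1⊕0⊕1⊕1⊕0⊕1⊕1⊕0⊕0⊕1 = 1
Syndrome s16…s1 = 10111 → error at position 23.

10111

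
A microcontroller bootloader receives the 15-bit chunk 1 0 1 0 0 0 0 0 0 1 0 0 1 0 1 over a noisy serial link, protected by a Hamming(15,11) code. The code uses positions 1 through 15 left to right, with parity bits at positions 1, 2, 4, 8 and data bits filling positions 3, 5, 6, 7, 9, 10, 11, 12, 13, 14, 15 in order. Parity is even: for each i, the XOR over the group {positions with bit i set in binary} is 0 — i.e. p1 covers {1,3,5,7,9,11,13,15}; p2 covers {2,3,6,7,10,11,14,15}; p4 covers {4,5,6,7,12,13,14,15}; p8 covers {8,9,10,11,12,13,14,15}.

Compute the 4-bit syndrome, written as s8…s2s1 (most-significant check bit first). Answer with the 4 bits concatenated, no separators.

1010

s1 (pos 1,3,5,7,9,11,13,15): 1⊕1⊕0⊕0⊕0⊕0⊕1⊕1 = 0
s2 (pos 2,3,6,7,10,11,14,15): 0⊕1⊕0⊕0⊕1⊕0⊕0⊕1 = 1
s4 (pos 4,5,6,7,12,13,14,15): 0⊕0⊕0⊕0⊕0⊕1⊕0⊕1 = 0
s8 (pos 8,9,10,11,12,13,14,15): 0⊕0⊕1⊕0⊕0⊕1⊕0⊕1 = 1
Syndrome s8…s1 = 1010 → error at position 10.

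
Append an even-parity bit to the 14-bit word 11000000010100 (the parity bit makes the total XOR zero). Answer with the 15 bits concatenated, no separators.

XOR of the 14 data bits: 1⊕1⊕0⊕0⊕0⊕0⊕0⊕0⊕0⊕1⊕0⊕1⊕0⊕0 = 0
Parity bit = 0 (so all 15 bits XOR to 0).

110000000101000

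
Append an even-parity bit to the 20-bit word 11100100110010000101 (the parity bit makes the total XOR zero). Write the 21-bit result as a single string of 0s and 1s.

XOR of the 20 data bits: 1⊕1⊕1⊕0⊕0⊕1⊕0⊕0⊕1⊕1⊕0⊕0⊕1⊕0⊕0⊕0⊕0⊕1⊕0⊕1 = 1
Parity bit = 1 (so all 21 bits XOR to 0).

111001001100100001011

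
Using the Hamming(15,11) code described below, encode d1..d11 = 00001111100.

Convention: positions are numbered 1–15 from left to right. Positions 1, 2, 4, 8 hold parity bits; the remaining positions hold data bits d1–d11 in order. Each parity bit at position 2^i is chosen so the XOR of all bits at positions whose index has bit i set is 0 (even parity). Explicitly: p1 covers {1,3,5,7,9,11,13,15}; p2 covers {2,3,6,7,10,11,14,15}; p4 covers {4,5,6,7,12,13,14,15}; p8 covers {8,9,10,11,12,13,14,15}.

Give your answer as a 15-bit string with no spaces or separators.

100000011111100

Place data at non-parity positions: p1 p2 0 p4 0 0 0 p8 1 1 1 1 1 0 0
p1 (pos 1,3,5,7,9,11,13,15): XOR of data positions = 0⊕0⊕0⊕1⊕1⊕1⊕0 = 1
p2 (pos 2,3,6,7,10,11,14,15): XOR of data positions = 0⊕0⊕0⊕1⊕1⊕0⊕0 = 0
p4 (pos 4,5,6,7,12,13,14,15): XOR of data positions = 0⊕0⊕0⊕1⊕1⊕0⊕0 = 0
p8 (pos 8,9,10,11,12,13,14,15): XOR of data positions = 1⊕1⊕1⊕1⊕1⊕0⊕0 = 1
Codeword: 100000011111100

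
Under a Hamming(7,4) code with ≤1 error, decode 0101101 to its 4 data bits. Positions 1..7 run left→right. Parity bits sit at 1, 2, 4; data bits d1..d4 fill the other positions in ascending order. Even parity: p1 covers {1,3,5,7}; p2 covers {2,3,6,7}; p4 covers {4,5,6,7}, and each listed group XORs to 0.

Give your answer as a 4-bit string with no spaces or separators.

0101

s1 (pos 1,3,5,7): 0⊕0⊕1⊕1 = 0
s2 (pos 2,3,6,7): 1⊕0⊕0⊕1 = 0
s4 (pos 4,5,6,7): 1⊕1⊕0⊕1 = 1
Syndrome s4…s1 = 100 → error at position 4.
Flip position 4: 0101101 → 0100101
Read data bits from positions 3,5,6,7: 0101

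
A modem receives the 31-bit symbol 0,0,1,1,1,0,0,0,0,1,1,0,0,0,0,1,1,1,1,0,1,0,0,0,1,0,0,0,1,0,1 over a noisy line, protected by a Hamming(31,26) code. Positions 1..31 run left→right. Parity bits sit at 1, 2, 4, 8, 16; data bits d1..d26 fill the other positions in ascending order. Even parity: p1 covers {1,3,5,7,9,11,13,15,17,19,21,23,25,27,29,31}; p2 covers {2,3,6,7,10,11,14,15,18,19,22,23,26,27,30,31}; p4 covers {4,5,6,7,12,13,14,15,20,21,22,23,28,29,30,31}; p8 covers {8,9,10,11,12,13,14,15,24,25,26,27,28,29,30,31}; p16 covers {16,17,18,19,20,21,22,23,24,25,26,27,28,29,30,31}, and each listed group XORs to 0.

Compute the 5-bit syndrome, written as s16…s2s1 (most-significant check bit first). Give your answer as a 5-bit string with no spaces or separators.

s1 (pos 1,3,5,7,9,11,13,15,17,19,21,23,25,27,29,31): 0⊕1⊕1⊕0⊕0⊕1⊕0⊕0⊕1⊕1⊕1⊕0⊕1⊕0⊕1⊕1 = 1
s2 (pos 2,3,6,7,10,11,14,15,18,19,22,23,26,27,30,31): 0⊕1⊕0⊕0⊕1⊕1⊕0⊕0⊕1⊕1⊕0⊕0⊕0⊕0⊕0⊕1 = 0
s4 (pos 4,5,6,7,12,13,14,15,20,21,22,23,28,29,30,31): 1⊕1⊕0⊕0⊕0⊕0⊕0⊕0⊕0⊕1⊕0⊕0⊕0⊕1⊕0⊕1 = 1
s8 (pos 8,9,10,11,12,13,14,15,24,25,26,27,28,29,30,31): 0⊕0⊕1⊕1⊕0⊕0⊕0⊕0⊕0⊕1⊕0⊕0⊕0⊕1⊕0⊕1 = 1
s16 (pos 16,17,18,19,20,21,22,23,24,25,26,27,28,29,30,31): 1⊕1⊕1⊕1⊕0⊕1⊕0⊕0⊕0⊕1⊕0⊕0⊕0⊕1⊕0⊕1 = 0
Syndrome s16…s1 = 01101 → error at position 13.

01101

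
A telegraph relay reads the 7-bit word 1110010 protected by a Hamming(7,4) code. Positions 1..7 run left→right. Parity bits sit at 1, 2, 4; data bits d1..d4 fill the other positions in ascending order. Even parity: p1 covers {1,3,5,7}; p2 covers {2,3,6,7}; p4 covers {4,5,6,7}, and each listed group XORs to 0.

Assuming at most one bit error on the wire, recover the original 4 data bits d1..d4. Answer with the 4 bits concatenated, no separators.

s1 (pos 1,3,5,7): 1⊕1⊕0⊕0 = 0
s2 (pos 2,3,6,7): 1⊕1⊕1⊕0 = 1
s4 (pos 4,5,6,7): 0⊕0⊕1⊕0 = 1
Syndrome s4…s1 = 110 → error at position 6.
Flip position 6: 1110010 → 1110000
Read data bits from positions 3,5,6,7: 1000

1000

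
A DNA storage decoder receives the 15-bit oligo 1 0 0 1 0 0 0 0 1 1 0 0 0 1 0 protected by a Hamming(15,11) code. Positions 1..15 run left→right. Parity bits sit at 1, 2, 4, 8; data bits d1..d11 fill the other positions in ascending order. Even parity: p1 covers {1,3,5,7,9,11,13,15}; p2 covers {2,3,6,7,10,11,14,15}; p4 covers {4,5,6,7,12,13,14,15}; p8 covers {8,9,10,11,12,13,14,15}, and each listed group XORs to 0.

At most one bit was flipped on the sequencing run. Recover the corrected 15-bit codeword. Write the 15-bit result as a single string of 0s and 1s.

100100011100010

s1 (pos 1,3,5,7,9,11,13,15): 1⊕0⊕0⊕0⊕1⊕0⊕0⊕0 = 0
s2 (pos 2,3,6,7,10,11,14,15): 0⊕0⊕0⊕0⊕1⊕0⊕1⊕0 = 0
s4 (pos 4,5,6,7,12,13,14,15): 1⊕0⊕0⊕0⊕0⊕0⊕1⊕0 = 0
s8 (pos 8,9,10,11,12,13,14,15): 0⊕1⊕1⊕0⊕0⊕0⊕1⊕0 = 1
Syndrome s8…s1 = 1000 → error at position 8.
Flip position 8: 100100001100010 → 100100011100010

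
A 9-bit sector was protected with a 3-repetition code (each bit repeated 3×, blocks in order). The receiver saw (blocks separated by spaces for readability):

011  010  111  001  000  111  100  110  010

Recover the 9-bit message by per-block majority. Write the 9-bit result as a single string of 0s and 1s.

101001010

Block 1 (011): 2 ones → 1
Block 2 (010): 1 one → 0
Block 3 (111): 3 ones → 1
Block 4 (001): 1 one → 0
Block 5 (000): 0 ones → 0
Block 6 (111): 3 ones → 1
Block 7 (100): 1 one → 0
Block 8 (110): 2 ones → 1
Block 9 (010): 1 one → 0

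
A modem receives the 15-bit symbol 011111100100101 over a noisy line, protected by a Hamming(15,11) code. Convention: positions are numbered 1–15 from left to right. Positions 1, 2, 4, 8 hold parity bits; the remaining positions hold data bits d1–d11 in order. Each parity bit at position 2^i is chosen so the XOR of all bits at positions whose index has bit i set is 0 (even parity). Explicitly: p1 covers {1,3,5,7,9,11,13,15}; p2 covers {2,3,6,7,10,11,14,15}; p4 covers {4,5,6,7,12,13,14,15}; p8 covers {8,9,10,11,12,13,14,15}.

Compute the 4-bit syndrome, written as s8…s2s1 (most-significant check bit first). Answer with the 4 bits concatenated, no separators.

s1 (pos 1,3,5,7,9,11,13,15): 0⊕1⊕1⊕1⊕0⊕0⊕1⊕1 = 1
s2 (pos 2,3,6,7,10,11,14,15): 1⊕1⊕1⊕1⊕1⊕0⊕0⊕1 = 0
s4 (pos 4,5,6,7,12,13,14,15): 1⊕1⊕1⊕1⊕0⊕1⊕0⊕1 = 0
s8 (pos 8,9,10,11,12,13,14,15): 0⊕0⊕1⊕0⊕0⊕1⊕0⊕1 = 1
Syndrome s8…s1 = 1001 → error at position 9.

1001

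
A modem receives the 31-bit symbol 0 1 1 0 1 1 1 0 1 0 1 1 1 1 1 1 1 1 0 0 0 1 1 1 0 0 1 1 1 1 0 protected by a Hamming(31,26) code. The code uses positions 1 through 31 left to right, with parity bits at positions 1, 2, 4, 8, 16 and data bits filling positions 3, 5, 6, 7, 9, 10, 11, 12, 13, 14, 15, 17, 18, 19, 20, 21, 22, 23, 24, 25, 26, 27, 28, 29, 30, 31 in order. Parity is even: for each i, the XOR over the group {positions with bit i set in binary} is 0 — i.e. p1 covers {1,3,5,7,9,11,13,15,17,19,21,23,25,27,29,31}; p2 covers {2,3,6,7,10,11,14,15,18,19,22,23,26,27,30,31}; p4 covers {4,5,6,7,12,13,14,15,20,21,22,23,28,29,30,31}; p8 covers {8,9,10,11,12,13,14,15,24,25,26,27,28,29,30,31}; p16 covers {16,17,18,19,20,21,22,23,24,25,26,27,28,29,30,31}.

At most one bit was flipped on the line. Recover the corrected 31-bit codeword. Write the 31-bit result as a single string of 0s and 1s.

s1 (pos 1,3,5,7,9,11,13,15,17,19,21,23,25,27,29,31): 0⊕1⊕1⊕1⊕1⊕1⊕1⊕1⊕1⊕0⊕0⊕1⊕0⊕1⊕1⊕0 = 1
s2 (pos 2,3,6,7,10,11,14,15,18,19,22,23,26,27,30,31): 1⊕1⊕1⊕1⊕0⊕1⊕1⊕1⊕1⊕0⊕1⊕1⊕0⊕1⊕1⊕0 = 0
s4 (pos 4,5,6,7,12,13,14,15,20,21,22,23,28,29,30,31): 0⊕1⊕1⊕1⊕1⊕1⊕1⊕1⊕0⊕0⊕1⊕1⊕1⊕1⊕1⊕0 = 0
s8 (pos 8,9,10,11,12,13,14,15,24,25,26,27,28,29,30,31): 0⊕1⊕0⊕1⊕1⊕1⊕1⊕1⊕1⊕0⊕0⊕1⊕1⊕1⊕1⊕0 = 1
s16 (pos 16,17,18,19,20,21,22,23,24,25,26,27,28,29,30,31): 1⊕1⊕1⊕0⊕0⊕0⊕1⊕1⊕1⊕0⊕0⊕1⊕1⊕1⊕1⊕0 = 0
Syndrome s16…s1 = 01001 → error at position 9.
Flip position 9: 0110111010111111110001110011110 → 0110111000111111110001110011110

0110111000111111110001110011110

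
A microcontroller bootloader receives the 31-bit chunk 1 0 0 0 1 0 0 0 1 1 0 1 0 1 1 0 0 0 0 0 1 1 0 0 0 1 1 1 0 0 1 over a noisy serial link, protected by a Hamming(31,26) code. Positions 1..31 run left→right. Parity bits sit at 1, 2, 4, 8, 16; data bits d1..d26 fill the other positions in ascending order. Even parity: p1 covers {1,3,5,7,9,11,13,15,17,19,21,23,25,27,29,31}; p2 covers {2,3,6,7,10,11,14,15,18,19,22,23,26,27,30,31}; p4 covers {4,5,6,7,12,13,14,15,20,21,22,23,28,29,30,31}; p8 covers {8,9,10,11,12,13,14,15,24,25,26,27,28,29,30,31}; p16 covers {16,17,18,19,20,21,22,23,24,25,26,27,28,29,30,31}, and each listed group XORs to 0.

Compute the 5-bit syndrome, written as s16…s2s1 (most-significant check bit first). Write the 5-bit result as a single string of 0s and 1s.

s1 (pos 1,3,5,7,9,11,13,15,17,19,21,23,25,27,29,31): 1⊕0⊕1⊕0⊕1⊕0⊕0⊕1⊕0⊕0⊕1⊕0⊕0⊕1⊕0⊕1 = 1
s2 (pos 2,3,6,7,10,11,14,15,18,19,22,23,26,27,30,31): 0⊕0⊕0⊕0⊕1⊕0⊕1⊕1⊕0⊕0⊕1⊕0⊕1⊕1⊕0⊕1 = 1
s4 (pos 4,5,6,7,12,13,14,15,20,21,22,23,28,29,30,31): 0⊕1⊕0⊕0⊕1⊕0⊕1⊕1⊕0⊕1⊕1⊕0⊕1⊕0⊕0⊕1 = 0
s8 (pos 8,9,10,11,12,13,14,15,24,25,26,27,28,29,30,31): 0⊕1⊕1⊕0⊕1⊕0⊕1⊕1⊕0⊕0⊕1⊕1⊕1⊕0⊕0⊕1 = 1
s16 (pos 16,17,18,19,20,21,22,23,24,25,26,27,28,29,30,31): 0⊕0⊕0⊕0⊕0⊕1⊕1⊕0⊕0⊕0⊕1⊕1⊕1⊕0⊕0⊕1 = 0
Syndrome s16…s1 = 01011 → error at position 11.

01011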